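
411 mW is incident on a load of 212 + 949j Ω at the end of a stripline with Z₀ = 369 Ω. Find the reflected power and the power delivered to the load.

P_reflected ≈ 307 mW; P_delivered ≈ 104 mW

|Γ| = |(-157 + j949)/(581 + j949)| = 0.864
|Γ|² = 0.747
P_refl = |Γ|²·P_inc = 307 mW, P_del = (1 − |Γ|²)·P_inc = 104 mW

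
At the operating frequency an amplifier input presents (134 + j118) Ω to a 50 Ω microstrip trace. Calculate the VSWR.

Γ = (Z_L − Z_0)/(Z_L + Z_0) = (84 + j118)/(184 + j118)
|Γ| = 145/219 = 0.663
VSWR = (1 + |Γ|)/(1 − |Γ|) = 1.66/0.337

VSWR ≈ 4.93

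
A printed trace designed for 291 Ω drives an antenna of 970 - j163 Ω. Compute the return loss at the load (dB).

Γ = (679 − j163)/(1261 − j163), |Γ| = 0.549
RL = −20·log₁₀|Γ| = −20·log₁₀(0.549)

RL ≈ 5.21 dB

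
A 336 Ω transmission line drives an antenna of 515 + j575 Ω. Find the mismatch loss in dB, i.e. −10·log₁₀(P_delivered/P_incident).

mismatch loss ≈ 1.83 dB

Γ = (179 + j575)/(851 + j575), |Γ| = 0.586
|Γ|² = 0.344, so P_del/P_inc = 1 − |Γ|² = 0.656
ML = −10·log₁₀(1 − |Γ|²)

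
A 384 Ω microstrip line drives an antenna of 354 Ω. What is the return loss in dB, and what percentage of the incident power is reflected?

Γ = (354 − 384)/(354 + 384) = -0.0407
RL = −20·log₁₀(0.0407) = 27.8 dB
P_refl/P_inc = |Γ|² = 0.00165

RL ≈ 27.8 dB; 0.165% of incident power reflected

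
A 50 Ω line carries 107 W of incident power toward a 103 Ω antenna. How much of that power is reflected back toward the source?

P_reflected ≈ 12.8 W

Γ = (103 − 50)/(103 + 50) = 0.346
|Γ|² = 0.12
P_refl = |Γ|²·P_inc = 12.8 W, P_del = (1 − |Γ|²)·P_inc = 94.2 W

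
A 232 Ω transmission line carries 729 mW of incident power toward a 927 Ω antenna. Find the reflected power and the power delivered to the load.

P_reflected ≈ 262 mW; P_delivered ≈ 467 mW

Γ = (927 − 232)/(927 + 232) = 0.6
|Γ|² = 0.36
P_refl = |Γ|²·P_inc = 262 mW, P_del = (1 − |Γ|²)·P_inc = 467 mW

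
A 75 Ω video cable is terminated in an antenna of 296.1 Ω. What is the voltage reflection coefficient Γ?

Γ = 0.596

Γ = (Z_L − Z_0)/(Z_L + Z_0) = (296.1 − 75)/(296.1 + 75) = 221.1/371.1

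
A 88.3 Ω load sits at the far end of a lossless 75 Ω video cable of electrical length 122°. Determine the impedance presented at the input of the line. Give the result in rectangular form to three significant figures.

Z_in ≈ 69.1 + j10.2 Ω

tan(βl) = tan(122°) = -1.6
Z_in = Z_0·(Z_L + jZ_0·tanβl)/(Z_0 + jZ_L·tanβl)
     = 75·(88.3 − j120)/(75 − j141)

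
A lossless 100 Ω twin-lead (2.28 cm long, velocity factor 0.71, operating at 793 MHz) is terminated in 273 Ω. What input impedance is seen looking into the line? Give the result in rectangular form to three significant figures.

Z_in ≈ 102 − j106 Ω

λ = v/f = 0.71·c / 793 MHz = 0.269 m
βl = 2π·l/λ = 2π × 0.0849 = 30.6°
tan(βl) = tan(30.6°) = 0.59
Z_in = Z_0·(Z_L + jZ_0·tanβl)/(Z_0 + jZ_L·tanβl)
     = 100·(273 + j59)/(100 + j161)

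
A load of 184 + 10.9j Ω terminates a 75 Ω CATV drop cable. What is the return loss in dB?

Γ = (109 + j10.9)/(259 + j10.9), |Γ| = 0.423
RL = −20·log₁₀|Γ| = −20·log₁₀(0.423)

RL ≈ 7.48 dB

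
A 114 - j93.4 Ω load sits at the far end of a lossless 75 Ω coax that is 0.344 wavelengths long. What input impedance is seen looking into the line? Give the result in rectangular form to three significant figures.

βl = 2π × 0.344 = 124°
tan(βl) = tan(124°) = -1.49
Z_in = Z_0·(Z_L + jZ_0·tanβl)/(Z_0 + jZ_L·tanβl)
     = 75·(114 − j205)/(-64.3 − j170)

Z_in ≈ 62.6 + j73.9 Ω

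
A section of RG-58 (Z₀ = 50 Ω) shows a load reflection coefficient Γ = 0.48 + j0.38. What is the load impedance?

Z_L = Z_0·(1 + Γ)/(1 − Γ) = 50·(1.48 + j0.38)/(0.52 − j0.38)

Z_L ≈ 75.4 + j91.6 Ω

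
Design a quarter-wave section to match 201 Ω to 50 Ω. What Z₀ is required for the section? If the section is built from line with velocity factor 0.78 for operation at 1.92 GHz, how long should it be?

Z_qwt ≈ 100 Ω; length ≈ 3.05 cm

Z_qwt = √(Z_0·R_L) = √(50 × 201) = √10050
λ = 0.78·c/f = 0.122 m, so l = λ/4 = 0.0305 m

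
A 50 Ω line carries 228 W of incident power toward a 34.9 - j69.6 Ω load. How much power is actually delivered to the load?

P_delivered ≈ 132 W

|Γ| = |(-15.1 − j69.6)/(84.9 − j69.6)| = 0.649
|Γ|² = 0.421
P_refl = |Γ|²·P_inc = 96 W, P_del = (1 − |Γ|²)·P_inc = 132 W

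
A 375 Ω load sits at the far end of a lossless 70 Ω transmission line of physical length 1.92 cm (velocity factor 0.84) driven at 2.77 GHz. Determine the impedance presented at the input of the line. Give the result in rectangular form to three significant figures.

Z_in ≈ 13.9 − j16.8 Ω

λ = v/f = 0.84·c / 2.77 GHz = 0.091 m
βl = 2π·l/λ = 2π × 0.211 = 76°
tan(βl) = tan(76°) = 4
Z_in = Z_0·(Z_L + jZ_0·tanβl)/(Z_0 + jZ_L·tanβl)
     = 70·(375 + j280)/(70 + j1500)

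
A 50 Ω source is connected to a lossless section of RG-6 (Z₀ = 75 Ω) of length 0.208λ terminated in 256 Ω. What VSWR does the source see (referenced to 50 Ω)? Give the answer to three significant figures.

VSWR ≈ 2.49

βl = 2π × 0.208 = 74.9°
tan(βl) = 3.7
Z_in = Z_0·(Z_L + jZ_0·tanβl)/(Z_0 + jZ_L·tanβl) = 23.4 − j18.4 Ω
Γ_s = (Z_in − Z_s)/(Z_in + Z_s) = (-26.6 − j18.4)/(73.4 − j18.4), |Γ_s| = 0.427
VSWR = (1 + |Γ_s|)/(1 − |Γ_s|)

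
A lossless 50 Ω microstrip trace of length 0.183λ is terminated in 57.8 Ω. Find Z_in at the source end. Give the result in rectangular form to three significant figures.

βl = 2π × 0.183 = 65.9°
tan(βl) = tan(65.9°) = 2.23
Z_in = Z_0·(Z_L + jZ_0·tanβl)/(Z_0 + jZ_L·tanβl)
     = 50·(57.8 + j112)/(50 + j129)

Z_in ≈ 45.2 − j4.9 Ω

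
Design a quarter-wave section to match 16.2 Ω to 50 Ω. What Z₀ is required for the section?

Z_qwt ≈ 28.5 Ω

Z_qwt = √(Z_0·R_L) = √(50 × 16.2) = √810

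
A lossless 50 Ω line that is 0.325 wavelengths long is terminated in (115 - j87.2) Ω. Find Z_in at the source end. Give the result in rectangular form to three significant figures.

Z_in ≈ 21.3 + j36.9 Ω

βl = 2π × 0.325 = 117°
tan(βl) = tan(117°) = -1.96
Z_in = Z_0·(Z_L + jZ_0·tanβl)/(Z_0 + jZ_L·tanβl)
     = 50·(115 − j185)/(-121 − j226)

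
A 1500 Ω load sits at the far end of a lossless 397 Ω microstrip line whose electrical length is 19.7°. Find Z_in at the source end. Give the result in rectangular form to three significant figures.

Z_in ≈ 598 − j667 Ω

tan(βl) = tan(19.7°) = 0.358
Z_in = Z_0·(Z_L + jZ_0·tanβl)/(Z_0 + jZ_L·tanβl)
     = 397·(1500 + j142)/(397 + j537)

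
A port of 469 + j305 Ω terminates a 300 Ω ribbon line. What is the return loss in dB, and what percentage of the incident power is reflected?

RL ≈ 7.5 dB; 17.8% of incident power reflected

Γ = (169 + j305)/(769 + j305), |Γ| = 0.421
RL = −20·log₁₀(0.421) = 7.5 dB
P_refl/P_inc = |Γ|² = 0.178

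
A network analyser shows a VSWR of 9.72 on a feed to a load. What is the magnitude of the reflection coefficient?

|Γ| = (S − 1)/(S + 1) = (9.72 − 1)/(9.72 + 1) = 8.72/10.7

|Γ| ≈ 0.813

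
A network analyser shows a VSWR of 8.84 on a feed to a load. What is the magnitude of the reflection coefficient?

|Γ| = (S − 1)/(S + 1) = (8.84 − 1)/(8.84 + 1) = 7.84/9.84

|Γ| ≈ 0.797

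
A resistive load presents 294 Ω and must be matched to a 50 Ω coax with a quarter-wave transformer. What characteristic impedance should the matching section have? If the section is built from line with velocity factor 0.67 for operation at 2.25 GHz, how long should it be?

Z_qwt = √(Z_0·R_L) = √(50 × 294) = √14700
λ = 0.67·c/f = 0.0893 m, so l = λ/4 = 0.0223 m

Z_qwt ≈ 121 Ω; length ≈ 2.23 cm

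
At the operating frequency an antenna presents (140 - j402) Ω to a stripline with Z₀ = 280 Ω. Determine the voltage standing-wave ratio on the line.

VSWR ≈ 6.47

Γ = (Z_L − Z_0)/(Z_L + Z_0) = (-140 − j402)/(420 − j402)
|Γ| = 426/581 = 0.732
VSWR = (1 + |Γ|)/(1 − |Γ|) = 1.73/0.268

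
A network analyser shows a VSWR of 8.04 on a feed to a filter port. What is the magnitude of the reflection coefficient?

|Γ| ≈ 0.779

|Γ| = (S − 1)/(S + 1) = (8.04 − 1)/(8.04 + 1) = 7.04/9.04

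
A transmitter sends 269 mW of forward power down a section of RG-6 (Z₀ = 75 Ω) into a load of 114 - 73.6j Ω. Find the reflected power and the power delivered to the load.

|Γ| = |(39 − j73.6)/(189 − j73.6)| = 0.411
|Γ|² = 0.169
P_refl = |Γ|²·P_inc = 45.4 mW, P_del = (1 − |Γ|²)·P_inc = 224 mW

P_reflected ≈ 45.4 mW; P_delivered ≈ 224 mW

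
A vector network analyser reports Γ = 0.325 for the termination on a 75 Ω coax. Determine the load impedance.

Z_L = Z_0·(1 + Γ)/(1 − Γ) = 75·(1.32)/(0.675)

Z_L ≈ 147 Ω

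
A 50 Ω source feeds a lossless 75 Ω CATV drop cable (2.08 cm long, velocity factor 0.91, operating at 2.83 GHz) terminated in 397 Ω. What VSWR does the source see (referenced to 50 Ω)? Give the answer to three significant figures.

VSWR ≈ 3.74

λ = v/f = 0.91·c / 2.83 GHz = 0.0965 m
βl = 2π·l/λ = 2π × 0.216 = 77.6°
tan(βl) = 4.56
Z_in = Z_0·(Z_L + jZ_0·tanβl)/(Z_0 + jZ_L·tanβl) = 14.8 − j15.8 Ω
Γ_s = (Z_in − Z_s)/(Z_in + Z_s) = (-35.2 − j15.8)/(64.8 − j15.8), |Γ_s| = 0.578
VSWR = (1 + |Γ_s|)/(1 − |Γ_s|)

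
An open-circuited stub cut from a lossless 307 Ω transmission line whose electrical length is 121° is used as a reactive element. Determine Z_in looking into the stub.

Z_in ≈ +j184 Ω

tan(βl) = -1.66
For an open-circuited stub, Z_in = −jZ_0·cot(βl) = −jZ_0/tan(βl)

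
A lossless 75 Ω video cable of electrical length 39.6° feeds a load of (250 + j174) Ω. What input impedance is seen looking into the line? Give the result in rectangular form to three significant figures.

Z_in ≈ 49.8 − j107 Ω

tan(βl) = tan(39.6°) = 0.827
Z_in = Z_0·(Z_L + jZ_0·tanβl)/(Z_0 + jZ_L·tanβl)
     = 75·(250 + j236)/(-68.9 + j207)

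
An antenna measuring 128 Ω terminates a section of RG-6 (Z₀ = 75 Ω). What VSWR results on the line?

Γ = (128 − 75)/(128 + 75) = 0.261
VSWR = (1 + 0.261)/(1 − 0.261)

VSWR ≈ 1.71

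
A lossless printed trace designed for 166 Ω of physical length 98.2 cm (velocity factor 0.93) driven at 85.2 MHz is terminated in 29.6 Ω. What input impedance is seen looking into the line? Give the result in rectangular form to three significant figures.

λ = v/f = 0.93·c / 85.2 MHz = 3.27 m
βl = 2π·l/λ = 2π × 0.3 = 108°
tan(βl) = tan(108°) = -3.09
Z_in = Z_0·(Z_L + jZ_0·tanβl)/(Z_0 + jZ_L·tanβl)
     = 166·(29.6 − j512)/(166 − j91.3)

Z_in ≈ 239 − j381 Ω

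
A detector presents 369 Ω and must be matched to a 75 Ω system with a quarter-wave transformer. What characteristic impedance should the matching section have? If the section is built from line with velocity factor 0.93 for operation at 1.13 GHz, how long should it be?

Z_qwt = √(Z_0·R_L) = √(75 × 369) = √27680
λ = 0.93·c/f = 0.247 m, so l = λ/4 = 0.0617 m

Z_qwt ≈ 166 Ω; length ≈ 6.17 cm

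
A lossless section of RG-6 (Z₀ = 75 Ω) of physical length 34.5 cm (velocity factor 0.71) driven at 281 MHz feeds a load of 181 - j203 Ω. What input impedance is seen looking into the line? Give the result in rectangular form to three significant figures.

Z_in ≈ 367 + j146 Ω

λ = v/f = 0.71·c / 281 MHz = 0.758 m
βl = 2π·l/λ = 2π × 0.455 = 164°
tan(βl) = tan(164°) = -0.29
Z_in = Z_0·(Z_L + jZ_0·tanβl)/(Z_0 + jZ_L·tanβl)
     = 75·(181 − j225)/(16.2 − j52.4)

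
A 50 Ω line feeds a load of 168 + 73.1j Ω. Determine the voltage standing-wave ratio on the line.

Γ = (Z_L − Z_0)/(Z_L + Z_0) = (118 + j73.1)/(218 + j73.1)
|Γ| = 139/230 = 0.604
VSWR = (1 + |Γ|)/(1 − |Γ|) = 1.6/0.396

VSWR ≈ 4.05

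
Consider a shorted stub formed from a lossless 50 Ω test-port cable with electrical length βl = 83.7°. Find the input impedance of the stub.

Z_in ≈ +j453 Ω

tan(βl) = 9.06
For a shorted stub, Z_in = jZ_0·tan(βl)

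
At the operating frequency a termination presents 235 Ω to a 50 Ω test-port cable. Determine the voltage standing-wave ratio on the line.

Γ = (235 − 50)/(235 + 50) = 0.649
VSWR = (1 + 0.649)/(1 − 0.649)

VSWR ≈ 4.7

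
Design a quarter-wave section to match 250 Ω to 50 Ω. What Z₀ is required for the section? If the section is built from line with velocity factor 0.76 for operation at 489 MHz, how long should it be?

Z_qwt = √(Z_0·R_L) = √(50 × 250) = √12500
λ = 0.76·c/f = 0.466 m, so l = λ/4 = 0.117 m

Z_qwt ≈ 112 Ω; length ≈ 11.7 cm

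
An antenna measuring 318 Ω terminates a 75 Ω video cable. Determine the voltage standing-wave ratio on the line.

VSWR ≈ 4.24

For a purely resistive load, VSWR = R_L/Z_0 or Z_0/R_L (whichever > 1) = 318/75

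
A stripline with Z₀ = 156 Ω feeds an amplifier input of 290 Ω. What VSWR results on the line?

Γ = (290 − 156)/(290 + 156) = 0.3
VSWR = (1 + 0.3)/(1 − 0.3)

VSWR ≈ 1.86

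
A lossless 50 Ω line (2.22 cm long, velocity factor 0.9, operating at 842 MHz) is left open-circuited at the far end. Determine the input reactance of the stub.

X_in ≈ -108 Ω (capacitive)

λ = v/f = 0.9·c / 842 MHz = 0.321 m
βl = 2π·l/λ = 2π × 0.0692 = 24.9°
tan(βl) = 0.465
For an open-circuited stub, Z_in = −jZ_0·cot(βl) = −jZ_0/tan(βl)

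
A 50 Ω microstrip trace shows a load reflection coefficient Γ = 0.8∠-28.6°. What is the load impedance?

Z_L ≈ 76.5 − j163 Ω

Z_L = Z_0·(1 + Γ)/(1 − Γ) = 50·(1.7 − j0.383)/(0.298 + j0.383)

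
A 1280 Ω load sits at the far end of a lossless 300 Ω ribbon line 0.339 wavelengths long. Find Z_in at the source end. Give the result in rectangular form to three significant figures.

βl = 2π × 0.339 = 122°
tan(βl) = tan(122°) = -1.6
Z_in = Z_0·(Z_L + jZ_0·tanβl)/(Z_0 + jZ_L·tanβl)
     = 300·(1280 − j479)/(300 − j2050)

Z_in ≈ 95.8 + j174 Ω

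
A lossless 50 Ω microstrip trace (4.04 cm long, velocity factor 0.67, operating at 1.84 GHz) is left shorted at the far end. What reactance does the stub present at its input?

X_in ≈ -53.4 Ω (capacitive)

λ = v/f = 0.67·c / 1.84 GHz = 0.109 m
βl = 2π·l/λ = 2π × 0.37 = 133°
tan(βl) = -1.07
For a shorted stub, Z_in = jZ_0·tan(βl)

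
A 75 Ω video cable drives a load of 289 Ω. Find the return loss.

RL ≈ 4.61 dB

Γ = (289 − 75)/(289 + 75) = 0.588
RL = −20·log₁₀|Γ| = −20·log₁₀(0.588)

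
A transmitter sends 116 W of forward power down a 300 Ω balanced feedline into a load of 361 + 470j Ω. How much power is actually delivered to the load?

P_delivered ≈ 76.4 W

|Γ| = |(61 + j470)/(661 + j470)| = 0.584
|Γ|² = 0.341
P_refl = |Γ|²·P_inc = 39.6 W, P_del = (1 − |Γ|²)·P_inc = 76.4 W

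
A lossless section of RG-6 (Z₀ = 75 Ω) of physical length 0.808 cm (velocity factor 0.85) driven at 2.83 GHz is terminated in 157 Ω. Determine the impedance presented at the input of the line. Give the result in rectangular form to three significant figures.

λ = v/f = 0.85·c / 2.83 GHz = 0.0901 m
βl = 2π·l/λ = 2π × 0.0897 = 32.3°
tan(βl) = tan(32.3°) = 0.632
Z_in = Z_0·(Z_L + jZ_0·tanβl)/(Z_0 + jZ_L·tanβl)
     = 75·(157 + j47.4)/(75 + j99.2)

Z_in ≈ 79.9 − j58.3 Ω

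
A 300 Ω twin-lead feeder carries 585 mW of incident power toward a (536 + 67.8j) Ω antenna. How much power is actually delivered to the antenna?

|Γ| = |(236 + j67.8)/(836 + j67.8)| = 0.293
|Γ|² = 0.0857
P_refl = |Γ|²·P_inc = 50.1 mW, P_del = (1 − |Γ|²)·P_inc = 535 mW

P_delivered ≈ 535 mW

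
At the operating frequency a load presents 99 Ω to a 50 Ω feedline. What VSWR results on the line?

Γ = (99 − 50)/(99 + 50) = 0.329
VSWR = (1 + 0.329)/(1 − 0.329)

VSWR ≈ 1.98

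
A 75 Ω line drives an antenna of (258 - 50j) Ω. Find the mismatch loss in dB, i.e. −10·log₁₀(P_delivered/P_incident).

mismatch loss ≈ 1.66 dB

Γ = (183 − j50)/(333 − j50), |Γ| = 0.563
|Γ|² = 0.317, so P_del/P_inc = 1 − |Γ|² = 0.683
ML = −10·log₁₀(1 − |Γ|²)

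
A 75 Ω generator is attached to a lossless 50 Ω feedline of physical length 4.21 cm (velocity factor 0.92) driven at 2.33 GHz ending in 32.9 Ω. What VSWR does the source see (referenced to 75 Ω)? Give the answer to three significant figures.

VSWR ≈ 1.67

λ = v/f = 0.92·c / 2.33 GHz = 0.118 m
βl = 2π·l/λ = 2π × 0.355 = 128°
tan(βl) = -1.28
Z_in = Z_0·(Z_L + jZ_0·tanβl)/(Z_0 + jZ_L·tanβl) = 50.8 − j21.2 Ω
Γ_s = (Z_in − Z_s)/(Z_in + Z_s) = (-24.2 − j21.2)/(126 − j21.2), |Γ_s| = 0.252
VSWR = (1 + |Γ_s|)/(1 − |Γ_s|)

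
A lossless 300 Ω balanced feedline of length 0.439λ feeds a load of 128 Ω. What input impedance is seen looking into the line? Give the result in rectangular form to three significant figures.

Z_in ≈ 145 − j96.1 Ω

βl = 2π × 0.439 = 158°
tan(βl) = tan(158°) = -0.403
Z_in = Z_0·(Z_L + jZ_0·tanβl)/(Z_0 + jZ_L·tanβl)
     = 300·(128 − j121)/(300 − j51.6)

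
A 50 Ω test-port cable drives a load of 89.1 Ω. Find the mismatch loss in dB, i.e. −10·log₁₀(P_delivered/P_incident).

mismatch loss ≈ 0.357 dB

Γ = (89.1 − 50)/(89.1 + 50) = 0.281
|Γ|² = 0.079, so P_del/P_inc = 1 − |Γ|² = 0.921
ML = −10·log₁₀(1 − |Γ|²)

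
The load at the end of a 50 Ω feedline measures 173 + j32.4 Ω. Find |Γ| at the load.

Γ = (Z_L − Z_0)/(Z_L + Z_0) = (123 + j32.4)/(223 + j32.4)
|Γ| = 127/225

|Γ| ≈ 0.564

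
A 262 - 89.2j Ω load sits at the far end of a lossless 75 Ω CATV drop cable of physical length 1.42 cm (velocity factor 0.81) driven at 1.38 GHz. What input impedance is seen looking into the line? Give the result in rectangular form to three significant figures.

Z_in ≈ 52.6 − j90.1 Ω

λ = v/f = 0.81·c / 1.38 GHz = 0.176 m
βl = 2π·l/λ = 2π × 0.0806 = 29°
tan(βl) = tan(29°) = 0.555
Z_in = Z_0·(Z_L + jZ_0·tanβl)/(Z_0 + jZ_L·tanβl)
     = 75·(262 − j47.6)/(125 + j145)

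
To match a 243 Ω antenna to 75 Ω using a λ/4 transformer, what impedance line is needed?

Z_qwt = √(Z_0·R_L) = √(75 × 243) = √18220

Z_qwt ≈ 135 Ω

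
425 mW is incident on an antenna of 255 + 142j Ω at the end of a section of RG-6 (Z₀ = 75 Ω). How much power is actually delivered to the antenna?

|Γ| = |(180 + j142)/(330 + j142)| = 0.638
|Γ|² = 0.407
P_refl = |Γ|²·P_inc = 173 mW, P_del = (1 − |Γ|²)·P_inc = 252 mW

P_delivered ≈ 252 mW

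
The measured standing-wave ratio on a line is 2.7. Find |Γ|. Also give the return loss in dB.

|Γ| ≈ 0.459; return loss ≈ 6.76 dB

|Γ| = (S − 1)/(S + 1) = (2.7 − 1)/(2.7 + 1) = 1.7/3.7
RL = −20·log₁₀|Γ| = −20·log₁₀(0.459)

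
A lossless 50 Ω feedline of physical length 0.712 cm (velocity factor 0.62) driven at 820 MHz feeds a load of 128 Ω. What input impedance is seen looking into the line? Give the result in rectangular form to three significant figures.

Z_in ≈ 106 − j44 Ω

λ = v/f = 0.62·c / 820 MHz = 0.227 m
βl = 2π·l/λ = 2π × 0.0314 = 11.3°
tan(βl) = tan(11.3°) = 0.2
Z_in = Z_0·(Z_L + jZ_0·tanβl)/(Z_0 + jZ_L·tanβl)
     = 50·(128 + j9.99)/(50 + j25.6)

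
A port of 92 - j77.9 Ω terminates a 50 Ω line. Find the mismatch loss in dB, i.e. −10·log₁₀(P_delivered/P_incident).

mismatch loss ≈ 1.54 dB

Γ = (42 − j77.9)/(142 − j77.9), |Γ| = 0.546
|Γ|² = 0.299, so P_del/P_inc = 1 − |Γ|² = 0.701
ML = −10·log₁₀(1 − |Γ|²)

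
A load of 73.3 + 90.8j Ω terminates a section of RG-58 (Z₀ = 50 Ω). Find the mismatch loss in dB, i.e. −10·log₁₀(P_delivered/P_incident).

mismatch loss ≈ 2.04 dB

Γ = (23.3 + j90.8)/(123.3 + j90.8), |Γ| = 0.612
|Γ|² = 0.375, so P_del/P_inc = 1 − |Γ|² = 0.625
ML = −10·log₁₀(1 − |Γ|²)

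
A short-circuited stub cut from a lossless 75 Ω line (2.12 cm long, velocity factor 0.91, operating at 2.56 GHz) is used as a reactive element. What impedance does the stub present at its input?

λ = v/f = 0.91·c / 2.56 GHz = 0.107 m
βl = 2π·l/λ = 2π × 0.199 = 71.6°
tan(βl) = 3
For a short-circuited stub, Z_in = jZ_0·tan(βl)

Z_in ≈ +j225 Ω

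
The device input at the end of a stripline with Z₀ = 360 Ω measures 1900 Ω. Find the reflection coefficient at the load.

Γ = (Z_L − Z_0)/(Z_L + Z_0) = (1900 − 360)/(1900 + 360) = 1540/2260

Γ = 0.681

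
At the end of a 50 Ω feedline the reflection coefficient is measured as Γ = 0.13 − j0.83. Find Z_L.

Z_L = Z_0·(1 + Γ)/(1 − Γ) = 50·(1.13 − j0.83)/(0.87 + j0.83)

Z_L ≈ 10.2 − j57.4 Ω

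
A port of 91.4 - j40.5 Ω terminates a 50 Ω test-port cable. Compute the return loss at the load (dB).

RL ≈ 8.1 dB

Γ = (41.4 − j40.5)/(141.4 − j40.5), |Γ| = 0.394
RL = −20·log₁₀|Γ| = −20·log₁₀(0.394)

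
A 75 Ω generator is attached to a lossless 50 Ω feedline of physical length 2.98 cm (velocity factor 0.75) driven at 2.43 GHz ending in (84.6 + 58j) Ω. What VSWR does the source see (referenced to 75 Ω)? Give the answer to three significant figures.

λ = v/f = 0.75·c / 2.43 GHz = 0.0926 m
βl = 2π·l/λ = 2π × 0.322 = 116°
tan(βl) = -2.06
Z_in = Z_0·(Z_L + jZ_0·tanβl)/(Z_0 + jZ_L·tanβl) = 18.8 + j6 Ω
Γ_s = (Z_in − Z_s)/(Z_in + Z_s) = (-56.2 + j6)/(93.8 + j6), |Γ_s| = 0.602
VSWR = (1 + |Γ_s|)/(1 − |Γ_s|)

VSWR ≈ 4.02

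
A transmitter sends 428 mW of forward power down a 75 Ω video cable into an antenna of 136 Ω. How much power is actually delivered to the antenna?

Γ = (136 − 75)/(136 + 75) = 0.289
|Γ|² = 0.0836
P_refl = |Γ|²·P_inc = 35.8 mW, P_del = (1 − |Γ|²)·P_inc = 392 mW

P_delivered ≈ 392 mW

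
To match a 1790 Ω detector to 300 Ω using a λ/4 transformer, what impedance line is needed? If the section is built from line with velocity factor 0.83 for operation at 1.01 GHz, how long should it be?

Z_qwt = √(Z_0·R_L) = √(300 × 1790) = √537000
λ = 0.83·c/f = 0.247 m, so l = λ/4 = 0.0616 m

Z_qwt ≈ 733 Ω; length ≈ 6.16 cm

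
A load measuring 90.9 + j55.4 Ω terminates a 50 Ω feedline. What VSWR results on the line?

VSWR ≈ 2.67

Γ = (Z_L − Z_0)/(Z_L + Z_0) = (40.9 + j55.4)/(140.9 + j55.4)
|Γ| = 68.9/151 = 0.455
VSWR = (1 + |Γ|)/(1 − |Γ|) = 1.45/0.545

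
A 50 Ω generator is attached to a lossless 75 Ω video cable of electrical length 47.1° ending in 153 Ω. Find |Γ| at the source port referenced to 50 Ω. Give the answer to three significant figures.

|Γ| ≈ 0.384

tan(βl) = 1.08
Z_in = Z_0·(Z_L + jZ_0·tanβl)/(Z_0 + jZ_L·tanβl) = 56.7 − j43.8 Ω
Γ_s = (Z_in − Z_s)/(Z_in + Z_s) = (6.74 − j43.8)/(107 − j43.8), |Γ_s| = 0.384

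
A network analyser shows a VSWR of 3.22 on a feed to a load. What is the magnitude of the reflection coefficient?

|Γ| ≈ 0.526

|Γ| = (S − 1)/(S + 1) = (3.22 − 1)/(3.22 + 1) = 2.22/4.22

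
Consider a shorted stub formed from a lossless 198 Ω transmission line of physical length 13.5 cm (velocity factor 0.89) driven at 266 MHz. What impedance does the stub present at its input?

Z_in ≈ +j223 Ω

λ = v/f = 0.89·c / 266 MHz = 1 m
βl = 2π·l/λ = 2π × 0.134 = 48.4°
tan(βl) = 1.13
For a shorted stub, Z_in = jZ_0·tan(βl)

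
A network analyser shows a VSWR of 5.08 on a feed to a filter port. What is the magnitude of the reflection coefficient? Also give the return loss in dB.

|Γ| ≈ 0.671; return loss ≈ 3.46 dB

|Γ| = (S − 1)/(S + 1) = (5.08 − 1)/(5.08 + 1) = 4.08/6.08
RL = −20·log₁₀|Γ| = −20·log₁₀(0.671)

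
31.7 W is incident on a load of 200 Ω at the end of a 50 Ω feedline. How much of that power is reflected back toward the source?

Γ = (200 − 50)/(200 + 50) = 0.6
|Γ|² = 0.36
P_refl = |Γ|²·P_inc = 11.4 W, P_del = (1 − |Γ|²)·P_inc = 20.3 W

P_reflected ≈ 11.4 W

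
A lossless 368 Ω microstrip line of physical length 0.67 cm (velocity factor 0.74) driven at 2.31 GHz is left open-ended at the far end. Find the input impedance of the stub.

λ = v/f = 0.74·c / 2.31 GHz = 0.0961 m
βl = 2π·l/λ = 2π × 0.0697 = 25.1°
tan(βl) = 0.468
For an open-ended stub, Z_in = −jZ_0·cot(βl) = −jZ_0/tan(βl)

Z_in ≈ −j786 Ω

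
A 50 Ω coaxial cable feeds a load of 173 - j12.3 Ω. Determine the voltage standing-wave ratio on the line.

VSWR ≈ 3.48

Γ = (Z_L − Z_0)/(Z_L + Z_0) = (123 − j12.3)/(223 − j12.3)
|Γ| = 124/223 = 0.553
VSWR = (1 + |Γ|)/(1 − |Γ|) = 1.55/0.447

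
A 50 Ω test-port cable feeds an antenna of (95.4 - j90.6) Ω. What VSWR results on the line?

VSWR ≈ 3.9

Γ = (Z_L − Z_0)/(Z_L + Z_0) = (45.4 − j90.6)/(145.4 − j90.6)
|Γ| = 101/171 = 0.592
VSWR = (1 + |Γ|)/(1 − |Γ|) = 1.59/0.408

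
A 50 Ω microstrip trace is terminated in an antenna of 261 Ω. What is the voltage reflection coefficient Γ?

Γ = 0.678

Γ = (Z_L − Z_0)/(Z_L + Z_0) = (261 − 50)/(261 + 50) = 211/311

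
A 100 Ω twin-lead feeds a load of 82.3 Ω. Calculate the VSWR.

VSWR ≈ 1.22

For a purely resistive load, VSWR = R_L/Z_0 or Z_0/R_L (whichever > 1) = 100/82.3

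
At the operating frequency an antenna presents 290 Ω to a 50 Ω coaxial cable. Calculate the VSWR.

VSWR ≈ 5.8

Γ = (290 − 50)/(290 + 50) = 0.706
VSWR = (1 + 0.706)/(1 − 0.706)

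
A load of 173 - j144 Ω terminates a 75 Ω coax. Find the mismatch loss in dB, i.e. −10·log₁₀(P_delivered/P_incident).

Γ = (98 − j144)/(248 − j144), |Γ| = 0.607
|Γ|² = 0.369, so P_del/P_inc = 1 − |Γ|² = 0.631
ML = −10·log₁₀(1 − |Γ|²)

mismatch loss ≈ 2 dB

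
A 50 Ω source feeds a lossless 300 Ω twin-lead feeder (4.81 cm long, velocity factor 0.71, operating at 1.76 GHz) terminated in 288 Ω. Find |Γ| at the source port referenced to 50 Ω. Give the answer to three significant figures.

|Γ| ≈ 0.712

λ = v/f = 0.71·c / 1.76 GHz = 0.121 m
βl = 2π·l/λ = 2π × 0.397 = 143°
tan(βl) = -0.751
Z_in = Z_0·(Z_L + jZ_0·tanβl)/(Z_0 + jZ_L·tanβl) = 296 − j11.6 Ω
Γ_s = (Z_in − Z_s)/(Z_in + Z_s) = (246 − j11.6)/(346 − j11.6), |Γ_s| = 0.712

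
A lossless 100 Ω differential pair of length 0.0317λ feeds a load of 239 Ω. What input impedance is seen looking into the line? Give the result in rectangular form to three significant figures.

βl = 2π × 0.0317 = 11.4°
tan(βl) = tan(11.4°) = 0.202
Z_in = Z_0·(Z_L + jZ_0·tanβl)/(Z_0 + jZ_L·tanβl)
     = 100·(239 + j20.2)/(100 + j48.2)

Z_in ≈ 202 − j77.2 Ω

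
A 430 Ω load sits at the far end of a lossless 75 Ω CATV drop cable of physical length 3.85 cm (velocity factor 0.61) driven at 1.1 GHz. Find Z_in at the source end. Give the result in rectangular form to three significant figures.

Z_in ≈ 13.3 − j8.52 Ω

λ = v/f = 0.61·c / 1.1 GHz = 0.166 m
βl = 2π·l/λ = 2π × 0.231 = 83.3°
tan(βl) = tan(83.3°) = 8.53
Z_in = Z_0·(Z_L + jZ_0·tanβl)/(Z_0 + jZ_L·tanβl)
     = 75·(430 + j640)/(75 + j3670)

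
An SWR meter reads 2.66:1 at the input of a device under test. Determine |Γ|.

|Γ| = (S − 1)/(S + 1) = (2.66 − 1)/(2.66 + 1) = 1.66/3.66

|Γ| ≈ 0.454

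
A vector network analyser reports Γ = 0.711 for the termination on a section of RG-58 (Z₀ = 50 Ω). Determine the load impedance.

Z_L ≈ 296 Ω

Z_L = Z_0·(1 + Γ)/(1 − Γ) = 50·(1.71)/(0.289)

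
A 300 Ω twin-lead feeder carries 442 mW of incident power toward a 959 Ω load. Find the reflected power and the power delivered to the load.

Γ = (959 − 300)/(959 + 300) = 0.523
|Γ|² = 0.274
P_refl = |Γ|²·P_inc = 121 mW, P_del = (1 − |Γ|²)·P_inc = 321 mW

P_reflected ≈ 121 mW; P_delivered ≈ 321 mW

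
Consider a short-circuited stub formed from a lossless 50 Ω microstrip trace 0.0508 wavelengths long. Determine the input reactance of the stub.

X_in ≈ 16.5 Ω (inductive)

βl = 2π × 0.0508 = 18.3°
tan(βl) = 0.33
For a short-circuited stub, Z_in = jZ_0·tan(βl)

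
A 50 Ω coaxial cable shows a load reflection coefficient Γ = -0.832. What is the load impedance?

Z_L ≈ 4.59 Ω

Z_L = Z_0·(1 + Γ)/(1 − Γ) = 50·(0.168)/(1.83)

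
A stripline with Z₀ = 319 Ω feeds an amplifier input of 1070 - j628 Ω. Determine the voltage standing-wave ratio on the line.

VSWR ≈ 4.59

Γ = (Z_L − Z_0)/(Z_L + Z_0) = (751 − j628)/(1389 − j628)
|Γ| = 979/1520 = 0.642
VSWR = (1 + |Γ|)/(1 − |Γ|) = 1.64/0.358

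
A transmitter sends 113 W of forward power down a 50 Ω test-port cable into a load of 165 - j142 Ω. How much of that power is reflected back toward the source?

P_reflected ≈ 56.8 W

|Γ| = |(115 − j142)/(215 − j142)| = 0.709
|Γ|² = 0.503
P_refl = |Γ|²·P_inc = 56.8 W, P_del = (1 − |Γ|²)·P_inc = 56.2 W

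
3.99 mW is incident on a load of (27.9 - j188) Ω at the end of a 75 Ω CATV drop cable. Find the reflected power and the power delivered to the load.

|Γ| = |(-47.1 − j188)/(102.9 − j188)| = 0.904
|Γ|² = 0.818
P_refl = |Γ|²·P_inc = 3.26 mW, P_del = (1 − |Γ|²)·P_inc = 0.727 mW

P_reflected ≈ 3.26 mW; P_delivered ≈ 0.727 mW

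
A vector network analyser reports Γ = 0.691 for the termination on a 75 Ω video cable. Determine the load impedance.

Z_L ≈ 410 Ω

Z_L = Z_0·(1 + Γ)/(1 − Γ) = 75·(1.69)/(0.309)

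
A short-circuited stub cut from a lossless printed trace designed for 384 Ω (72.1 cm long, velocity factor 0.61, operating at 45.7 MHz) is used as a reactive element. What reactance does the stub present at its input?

X_in ≈ 817 Ω (inductive)

λ = v/f = 0.61·c / 45.7 MHz = 4 m
βl = 2π·l/λ = 2π × 0.18 = 64.8°
tan(βl) = 2.13
For a short-circuited stub, Z_in = jZ_0·tan(βl)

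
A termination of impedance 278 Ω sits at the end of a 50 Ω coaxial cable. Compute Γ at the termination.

Γ = 0.695

Γ = (Z_L − Z_0)/(Z_L + Z_0) = (278 − 50)/(278 + 50) = 228/328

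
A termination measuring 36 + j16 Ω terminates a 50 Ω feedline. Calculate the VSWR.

Γ = (Z_L − Z_0)/(Z_L + Z_0) = (-14 + j16)/(86 + j16)
|Γ| = 21.3/87.5 = 0.243
VSWR = (1 + |Γ|)/(1 − |Γ|) = 1.24/0.757

VSWR ≈ 1.64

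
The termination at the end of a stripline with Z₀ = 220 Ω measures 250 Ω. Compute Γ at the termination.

Γ = (Z_L − Z_0)/(Z_L + Z_0) = (250 − 220)/(250 + 220) = 30/470

Γ = 0.0638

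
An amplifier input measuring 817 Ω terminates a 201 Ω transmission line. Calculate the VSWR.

VSWR ≈ 4.06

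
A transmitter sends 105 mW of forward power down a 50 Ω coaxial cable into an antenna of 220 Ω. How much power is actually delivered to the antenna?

P_delivered ≈ 63.4 mW

Γ = (220 − 50)/(220 + 50) = 0.63
|Γ|² = 0.396
P_refl = |Γ|²·P_inc = 41.6 mW, P_del = (1 − |Γ|²)·P_inc = 63.4 mW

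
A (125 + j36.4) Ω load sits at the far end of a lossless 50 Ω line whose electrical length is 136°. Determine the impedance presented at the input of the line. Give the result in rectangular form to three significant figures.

tan(βl) = tan(136°) = -0.966
Z_in = Z_0·(Z_L + jZ_0·tanβl)/(Z_0 + jZ_L·tanβl)
     = 50·(125 − j11.9)/(85.2 − j121)

Z_in ≈ 27.7 + j32.3 Ω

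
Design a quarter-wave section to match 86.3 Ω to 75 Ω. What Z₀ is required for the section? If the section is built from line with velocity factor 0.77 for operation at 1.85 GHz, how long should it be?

Z_qwt ≈ 80.5 Ω; length ≈ 3.12 cm

Z_qwt = √(Z_0·R_L) = √(75 × 86.3) = √6472
λ = 0.77·c/f = 0.125 m, so l = λ/4 = 0.0312 m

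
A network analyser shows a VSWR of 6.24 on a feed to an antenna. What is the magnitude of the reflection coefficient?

|Γ| = (S − 1)/(S + 1) = (6.24 − 1)/(6.24 + 1) = 5.24/7.24

|Γ| ≈ 0.724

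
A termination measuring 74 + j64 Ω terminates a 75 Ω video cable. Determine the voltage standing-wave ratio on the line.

VSWR ≈ 2.3

Γ = (Z_L − Z_0)/(Z_L + Z_0) = (-1 + j64)/(149 + j64)
|Γ| = 64/162 = 0.395
VSWR = (1 + |Γ|)/(1 − |Γ|) = 1.39/0.605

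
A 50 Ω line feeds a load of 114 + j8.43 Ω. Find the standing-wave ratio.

VSWR ≈ 2.3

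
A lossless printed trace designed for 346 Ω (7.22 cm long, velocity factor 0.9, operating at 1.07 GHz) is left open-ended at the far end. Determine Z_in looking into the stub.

Z_in ≈ +j79.9 Ω

λ = v/f = 0.9·c / 1.07 GHz = 0.252 m
βl = 2π·l/λ = 2π × 0.286 = 103°
tan(βl) = -4.33
For an open-ended stub, Z_in = −jZ_0·cot(βl) = −jZ_0/tan(βl)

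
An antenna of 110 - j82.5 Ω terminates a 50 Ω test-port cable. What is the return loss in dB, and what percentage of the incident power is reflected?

Γ = (60 − j82.5)/(160 − j82.5), |Γ| = 0.567
RL = −20·log₁₀(0.567) = 4.93 dB
P_refl/P_inc = |Γ|² = 0.321

RL ≈ 4.93 dB; 32.1% of incident power reflected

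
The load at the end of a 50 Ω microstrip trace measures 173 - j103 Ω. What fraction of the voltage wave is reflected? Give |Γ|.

Γ = (Z_L − Z_0)/(Z_L + Z_0) = (123 − j103)/(223 − j103)
|Γ| = 160/246

|Γ| ≈ 0.653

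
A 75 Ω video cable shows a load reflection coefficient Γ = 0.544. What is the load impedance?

Z_L = Z_0·(1 + Γ)/(1 − Γ) = 75·(1.54)/(0.456)

Z_L ≈ 254 Ω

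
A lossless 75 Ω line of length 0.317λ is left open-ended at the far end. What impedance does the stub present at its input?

βl = 2π × 0.317 = 114°
tan(βl) = -2.23
For an open-ended stub, Z_in = −jZ_0·cot(βl) = −jZ_0/tan(βl)

Z_in ≈ +j33.6 Ω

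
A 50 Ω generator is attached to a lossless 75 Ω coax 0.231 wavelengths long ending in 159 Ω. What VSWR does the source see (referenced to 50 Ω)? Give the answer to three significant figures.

VSWR ≈ 1.45

βl = 2π × 0.231 = 83.2°
tan(βl) = 8.34
Z_in = Z_0·(Z_L + jZ_0·tanβl)/(Z_0 + jZ_L·tanβl) = 35.8 − j6.97 Ω
Γ_s = (Z_in − Z_s)/(Z_in + Z_s) = (-14.2 − j6.97)/(85.8 − j6.97), |Γ_s| = 0.184
VSWR = (1 + |Γ_s|)/(1 − |Γ_s|)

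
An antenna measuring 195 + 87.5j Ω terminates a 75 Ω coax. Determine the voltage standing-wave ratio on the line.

Γ = (Z_L − Z_0)/(Z_L + Z_0) = (120 + j87.5)/(270 + j87.5)
|Γ| = 149/284 = 0.523
VSWR = (1 + |Γ|)/(1 − |Γ|) = 1.52/0.477

VSWR ≈ 3.2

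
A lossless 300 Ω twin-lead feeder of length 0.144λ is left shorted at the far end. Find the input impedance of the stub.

βl = 2π × 0.144 = 51.8°
tan(βl) = 1.27
For a shorted stub, Z_in = jZ_0·tan(βl)

Z_in ≈ +j382 Ω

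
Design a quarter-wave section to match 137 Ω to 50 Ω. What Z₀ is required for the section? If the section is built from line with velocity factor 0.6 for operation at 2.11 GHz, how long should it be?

Z_qwt ≈ 82.8 Ω; length ≈ 2.13 cm

Z_qwt = √(Z_0·R_L) = √(50 × 137) = √6850
λ = 0.6·c/f = 0.0853 m, so l = λ/4 = 0.0213 m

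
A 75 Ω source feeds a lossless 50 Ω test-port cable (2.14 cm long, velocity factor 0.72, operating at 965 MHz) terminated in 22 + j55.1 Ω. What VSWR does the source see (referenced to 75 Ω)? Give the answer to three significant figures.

VSWR ≈ 3.56

λ = v/f = 0.72·c / 965 MHz = 0.224 m
βl = 2π·l/λ = 2π × 0.0956 = 34.4°
tan(βl) = 0.685
Z_in = Z_0·(Z_L + jZ_0·tanβl)/(Z_0 + jZ_L·tanβl) = 214 + j101 Ω
Γ_s = (Z_in − Z_s)/(Z_in + Z_s) = (139 + j101)/(289 + j101), |Γ_s| = 0.562
VSWR = (1 + |Γ_s|)/(1 − |Γ_s|)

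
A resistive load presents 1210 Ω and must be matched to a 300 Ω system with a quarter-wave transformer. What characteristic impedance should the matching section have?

Z_qwt ≈ 602 Ω

Z_qwt = √(Z_0·R_L) = √(300 × 1210) = √363000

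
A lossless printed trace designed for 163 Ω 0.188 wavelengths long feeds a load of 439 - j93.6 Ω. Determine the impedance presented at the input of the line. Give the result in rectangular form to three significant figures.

Z_in ≈ 62.4 − j44.1 Ω

βl = 2π × 0.188 = 67.7°
tan(βl) = tan(67.7°) = 2.44
Z_in = Z_0·(Z_L + jZ_0·tanβl)/(Z_0 + jZ_L·tanβl)
     = 163·(439 + j303)/(391 + j1070)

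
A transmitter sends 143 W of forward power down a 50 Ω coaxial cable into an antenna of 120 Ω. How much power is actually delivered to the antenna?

Γ = (120 − 50)/(120 + 50) = 0.412
|Γ|² = 0.17
P_refl = |Γ|²·P_inc = 24.2 W, P_del = (1 − |Γ|²)·P_inc = 119 W

P_delivered ≈ 119 W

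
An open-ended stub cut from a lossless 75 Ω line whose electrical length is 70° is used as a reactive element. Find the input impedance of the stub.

tan(βl) = 2.75
For an open-ended stub, Z_in = −jZ_0·cot(βl) = −jZ_0/tan(βl)

Z_in ≈ −j27.3 Ω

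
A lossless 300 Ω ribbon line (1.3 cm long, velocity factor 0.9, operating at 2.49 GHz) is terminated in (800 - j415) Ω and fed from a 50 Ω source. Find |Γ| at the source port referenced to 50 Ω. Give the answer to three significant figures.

λ = v/f = 0.9·c / 2.49 GHz = 0.108 m
βl = 2π·l/λ = 2π × 0.12 = 43.2°
tan(βl) = 0.938
Z_in = Z_0·(Z_L + jZ_0·tanβl)/(Z_0 + jZ_L·tanβl) = 130 − j200 Ω
Γ_s = (Z_in − Z_s)/(Z_in + Z_s) = (80.4 − j200)/(180 − j200), |Γ_s| = 0.8

|Γ| ≈ 0.8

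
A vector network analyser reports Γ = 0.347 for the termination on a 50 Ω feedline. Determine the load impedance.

Z_L = Z_0·(1 + Γ)/(1 − Γ) = 50·(1.35)/(0.653)

Z_L ≈ 103 Ω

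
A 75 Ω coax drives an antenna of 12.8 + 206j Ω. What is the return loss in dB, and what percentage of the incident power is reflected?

Γ = (-62.2 + j206)/(87.8 + j206), |Γ| = 0.961
RL = −20·log₁₀(0.961) = 0.346 dB
P_refl/P_inc = |Γ|² = 0.923

RL ≈ 0.346 dB; 92.3% of incident power reflected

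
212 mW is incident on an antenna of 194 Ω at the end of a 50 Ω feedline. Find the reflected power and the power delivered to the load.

P_reflected ≈ 73.8 mW; P_delivered ≈ 138 mW

Γ = (194 − 50)/(194 + 50) = 0.59
|Γ|² = 0.348
P_refl = |Γ|²·P_inc = 73.8 mW, P_del = (1 − |Γ|²)·P_inc = 138 mW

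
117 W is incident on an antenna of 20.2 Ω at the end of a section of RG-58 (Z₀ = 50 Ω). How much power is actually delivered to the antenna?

P_delivered ≈ 95.9 W

Γ = (20.2 − 50)/(20.2 + 50) = -0.425
|Γ|² = 0.18
P_refl = |Γ|²·P_inc = 21.1 W, P_del = (1 − |Γ|²)·P_inc = 95.9 W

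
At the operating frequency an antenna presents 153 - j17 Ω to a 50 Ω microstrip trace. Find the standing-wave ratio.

VSWR ≈ 3.1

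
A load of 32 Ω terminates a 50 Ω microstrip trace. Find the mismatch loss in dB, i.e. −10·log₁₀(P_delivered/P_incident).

Γ = (32 − 50)/(32 + 50) = -0.22
|Γ|² = 0.0482, so P_del/P_inc = 1 − |Γ|² = 0.952
ML = −10·log₁₀(1 − |Γ|²)

mismatch loss ≈ 0.214 dB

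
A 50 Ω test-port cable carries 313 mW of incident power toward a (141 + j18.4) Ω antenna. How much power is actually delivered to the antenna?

P_delivered ≈ 240 mW

|Γ| = |(91 + j18.4)/(191 + j18.4)| = 0.484
|Γ|² = 0.234
P_refl = |Γ|²·P_inc = 73.3 mW, P_del = (1 − |Γ|²)·P_inc = 240 mW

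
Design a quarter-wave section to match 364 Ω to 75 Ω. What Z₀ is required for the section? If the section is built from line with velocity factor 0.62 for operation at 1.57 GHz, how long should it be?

Z_qwt ≈ 165 Ω; length ≈ 2.96 cm

Z_qwt = √(Z_0·R_L) = √(75 × 364) = √27300
λ = 0.62·c/f = 0.118 m, so l = λ/4 = 0.0296 m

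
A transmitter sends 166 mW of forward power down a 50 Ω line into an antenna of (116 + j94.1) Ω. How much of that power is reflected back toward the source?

|Γ| = |(66 + j94.1)/(166 + j94.1)| = 0.602
|Γ|² = 0.363
P_refl = |Γ|²·P_inc = 60.2 mW, P_del = (1 − |Γ|²)·P_inc = 106 mW

P_reflected ≈ 60.2 mW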